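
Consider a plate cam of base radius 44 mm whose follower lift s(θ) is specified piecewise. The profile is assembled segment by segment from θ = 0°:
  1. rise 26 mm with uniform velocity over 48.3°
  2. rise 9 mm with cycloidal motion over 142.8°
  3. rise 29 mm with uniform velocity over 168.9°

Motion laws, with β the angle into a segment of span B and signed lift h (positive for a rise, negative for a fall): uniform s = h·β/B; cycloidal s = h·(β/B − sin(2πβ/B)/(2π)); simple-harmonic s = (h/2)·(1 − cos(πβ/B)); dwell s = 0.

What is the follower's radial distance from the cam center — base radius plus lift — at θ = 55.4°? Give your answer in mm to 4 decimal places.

seg 1 [0°–48.3°] uniform, h=26: full span → s += 26 → s = 26.0000
seg 2 [48.3°–191.1°] cycloidal, h=9: θ=55.4° here. β=7.1, B=142.8. 9·(0.0497 − sin(2π·0.0497)/(2π)) = 0.0072 → s = 26.0072
radial distance = base radius + s = 44 + 26.0072 = 70.0072

70.0072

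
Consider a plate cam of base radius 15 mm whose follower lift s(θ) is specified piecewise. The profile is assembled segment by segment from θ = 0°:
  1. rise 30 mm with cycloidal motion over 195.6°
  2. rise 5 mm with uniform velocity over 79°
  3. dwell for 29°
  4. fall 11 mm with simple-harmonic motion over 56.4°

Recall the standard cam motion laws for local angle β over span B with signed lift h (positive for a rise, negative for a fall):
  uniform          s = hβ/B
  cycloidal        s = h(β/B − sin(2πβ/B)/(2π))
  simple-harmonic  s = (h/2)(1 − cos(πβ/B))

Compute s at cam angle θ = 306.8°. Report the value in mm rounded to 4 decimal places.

seg 1 [0°–195.6°] cycloidal, h=30: full span → s += 30 → s = 30.0000
seg 2 [195.6°–274.6°] uniform, h=5: full span → s += 5 → s = 35.0000
seg 3 [274.6°–303.6°] dwell: s stays 35.0000
seg 4 [303.6°–360°] simple-harmonic, h=-11: θ=306.8° here. β=3.2, B=56.4. -11/2·(1 − cos(π·0.0567)) = -0.0871 → s = 34.9129

34.9129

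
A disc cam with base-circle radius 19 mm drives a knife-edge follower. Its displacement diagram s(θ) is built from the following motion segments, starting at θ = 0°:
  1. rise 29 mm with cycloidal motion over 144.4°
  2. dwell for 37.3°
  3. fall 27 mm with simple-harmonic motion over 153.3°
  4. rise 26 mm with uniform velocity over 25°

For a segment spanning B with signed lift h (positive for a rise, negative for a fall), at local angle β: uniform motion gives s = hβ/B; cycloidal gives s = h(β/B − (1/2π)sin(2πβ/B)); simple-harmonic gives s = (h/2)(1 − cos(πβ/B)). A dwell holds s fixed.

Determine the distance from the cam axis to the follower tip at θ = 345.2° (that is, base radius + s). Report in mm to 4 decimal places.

seg 1 [0°–144.4°] cycloidal, h=29: full span → s += 29 → s = 29.0000
seg 2 [144.4°–181.7°] dwell: s stays 29.0000
seg 3 [181.7°–335°] simple-harmonic, h=-27: full span → s += -27 → s = 2.0000
seg 4 [335°–360°] uniform, h=26: θ=345.2° here. β=10.2, B=25. 26·10.2/25 = 10.6080 → s = 12.6080
radial distance = base radius + s = 19 + 12.6080 = 31.6080

31.6080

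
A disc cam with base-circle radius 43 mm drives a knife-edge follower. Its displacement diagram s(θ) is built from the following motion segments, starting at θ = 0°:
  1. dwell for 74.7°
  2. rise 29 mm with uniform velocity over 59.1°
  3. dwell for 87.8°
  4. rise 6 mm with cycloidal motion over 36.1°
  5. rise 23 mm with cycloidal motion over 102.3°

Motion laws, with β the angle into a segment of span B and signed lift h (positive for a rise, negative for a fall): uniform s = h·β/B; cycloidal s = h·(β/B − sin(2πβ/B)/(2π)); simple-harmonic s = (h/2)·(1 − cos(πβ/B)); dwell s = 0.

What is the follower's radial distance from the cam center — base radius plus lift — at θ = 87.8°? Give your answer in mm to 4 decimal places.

seg 1 [0°–74.7°] dwell: s stays 0.0000
seg 2 [74.7°–133.8°] uniform, h=29: θ=87.8° here. β=13.1, B=59.1. 29·13.1/59.1 = 6.4281 → s = 6.4281
radial distance = base radius + s = 43 + 6.4281 = 49.4281

49.4281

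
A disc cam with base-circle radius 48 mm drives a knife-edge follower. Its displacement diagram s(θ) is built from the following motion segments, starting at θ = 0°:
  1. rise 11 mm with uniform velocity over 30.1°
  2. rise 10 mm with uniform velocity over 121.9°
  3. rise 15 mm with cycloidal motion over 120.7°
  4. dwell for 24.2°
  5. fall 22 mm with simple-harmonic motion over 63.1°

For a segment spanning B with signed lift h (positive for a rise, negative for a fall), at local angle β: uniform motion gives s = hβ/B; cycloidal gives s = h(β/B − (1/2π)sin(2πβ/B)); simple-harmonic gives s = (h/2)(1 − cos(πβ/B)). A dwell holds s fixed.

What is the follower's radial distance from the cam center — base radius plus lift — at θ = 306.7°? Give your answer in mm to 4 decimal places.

seg 1 [0°–30.1°] uniform, h=11: full span → s += 11 → s = 11.0000
seg 2 [30.1°–152°] uniform, h=10: full span → s += 10 → s = 21.0000
seg 3 [152°–272.7°] cycloidal, h=15: full span → s += 15 → s = 36.0000
seg 4 [272.7°–296.9°] dwell: s stays 36.0000
seg 5 [296.9°–360°] simple-harmonic, h=-22: θ=306.7° here. β=9.8, B=63.1. -22/2·(1 − cos(π·0.1553)) = -1.2836 → s = 34.7164
radial distance = base radius + s = 48 + 34.7164 = 82.7164

82.7164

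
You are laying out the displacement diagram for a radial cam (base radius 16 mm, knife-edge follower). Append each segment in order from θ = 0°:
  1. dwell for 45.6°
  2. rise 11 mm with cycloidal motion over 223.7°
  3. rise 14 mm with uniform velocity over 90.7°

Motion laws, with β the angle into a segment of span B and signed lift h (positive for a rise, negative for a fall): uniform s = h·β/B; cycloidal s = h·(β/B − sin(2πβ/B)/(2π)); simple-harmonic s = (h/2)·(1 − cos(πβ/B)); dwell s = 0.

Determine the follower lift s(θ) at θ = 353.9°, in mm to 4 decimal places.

seg 1 [0°–45.6°] dwell: s stays 0.0000
seg 2 [45.6°–269.3°] cycloidal, h=11: full span → s += 11 → s = 11.0000
seg 3 [269.3°–360°] uniform, h=14: θ=353.9° here. β=84.6, B=90.7. 14·84.6/90.7 = 13.0584 → s = 24.0584

24.0584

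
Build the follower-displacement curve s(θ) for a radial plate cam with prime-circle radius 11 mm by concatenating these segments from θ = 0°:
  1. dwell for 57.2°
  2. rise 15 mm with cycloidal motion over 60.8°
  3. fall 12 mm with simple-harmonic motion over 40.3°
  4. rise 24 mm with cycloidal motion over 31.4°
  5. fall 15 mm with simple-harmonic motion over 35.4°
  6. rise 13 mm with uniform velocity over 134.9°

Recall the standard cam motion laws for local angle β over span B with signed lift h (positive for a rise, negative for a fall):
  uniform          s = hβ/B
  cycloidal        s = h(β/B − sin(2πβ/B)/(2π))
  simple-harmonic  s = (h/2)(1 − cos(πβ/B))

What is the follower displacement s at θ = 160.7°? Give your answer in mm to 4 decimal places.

seg 1 [0°–57.2°] dwell: s stays 0.0000
seg 2 [57.2°–118°] cycloidal, h=15: full span → s += 15 → s = 15.0000
seg 3 [118°–158.3°] simple-harmonic, h=-12: full span → s += -12 → s = 3.0000
seg 4 [158.3°–189.7°] cycloidal, h=24: θ=160.7° here. β=2.4, B=31.4. 24·(0.0764 − sin(2π·0.0764)/(2π)) = 0.0697 → s = 3.0697

3.0697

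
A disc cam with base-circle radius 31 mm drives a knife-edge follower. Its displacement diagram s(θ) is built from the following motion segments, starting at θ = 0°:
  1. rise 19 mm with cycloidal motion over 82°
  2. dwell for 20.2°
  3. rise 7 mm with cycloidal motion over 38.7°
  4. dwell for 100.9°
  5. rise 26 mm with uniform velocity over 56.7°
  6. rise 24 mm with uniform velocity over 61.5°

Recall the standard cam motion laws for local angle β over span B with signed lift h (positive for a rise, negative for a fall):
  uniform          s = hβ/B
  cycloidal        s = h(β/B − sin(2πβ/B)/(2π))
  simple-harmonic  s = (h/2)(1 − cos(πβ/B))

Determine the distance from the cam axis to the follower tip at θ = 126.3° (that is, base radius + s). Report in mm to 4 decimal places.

seg 1 [0°–82°] cycloidal, h=19: full span → s += 19 → s = 19.0000
seg 2 [82°–102.2°] dwell: s stays 19.0000
seg 3 [102.2°–140.9°] cycloidal, h=7: θ=126.3° here. β=24.1, B=38.7. 7·(0.6227 − sin(2π·0.6227)/(2π)) = 5.1357 → s = 24.1357
radial distance = base radius + s = 31 + 24.1357 = 55.1357

55.1357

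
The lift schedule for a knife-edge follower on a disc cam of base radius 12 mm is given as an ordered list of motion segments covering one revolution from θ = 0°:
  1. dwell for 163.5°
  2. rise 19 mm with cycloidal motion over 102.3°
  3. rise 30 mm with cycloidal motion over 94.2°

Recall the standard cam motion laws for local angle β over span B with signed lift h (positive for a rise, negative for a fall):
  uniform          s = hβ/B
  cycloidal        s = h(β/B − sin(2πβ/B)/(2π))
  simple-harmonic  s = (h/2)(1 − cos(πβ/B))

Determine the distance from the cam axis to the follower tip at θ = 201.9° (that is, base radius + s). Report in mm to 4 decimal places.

seg 1 [0°–163.5°] dwell: s stays 0.0000
seg 2 [163.5°–265.8°] cycloidal, h=19: θ=201.9° here. β=38.4, B=102.3. 19·(0.3754 − sin(2π·0.3754)/(2π)) = 4.9986 → s = 4.9986
radial distance = base radius + s = 12 + 4.9986 = 16.9986

16.9986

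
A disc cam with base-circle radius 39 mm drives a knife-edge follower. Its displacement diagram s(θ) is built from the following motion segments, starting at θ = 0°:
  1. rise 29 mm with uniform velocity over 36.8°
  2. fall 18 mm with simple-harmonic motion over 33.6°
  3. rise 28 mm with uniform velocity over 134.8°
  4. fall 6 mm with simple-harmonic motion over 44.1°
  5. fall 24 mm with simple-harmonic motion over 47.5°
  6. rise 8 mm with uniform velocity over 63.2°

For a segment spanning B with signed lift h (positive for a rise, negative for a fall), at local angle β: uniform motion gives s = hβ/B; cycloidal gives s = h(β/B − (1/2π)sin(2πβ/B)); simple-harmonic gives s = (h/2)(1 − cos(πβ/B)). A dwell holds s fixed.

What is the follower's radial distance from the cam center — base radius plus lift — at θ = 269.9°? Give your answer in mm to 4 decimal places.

seg 1 [0°–36.8°] uniform, h=29: full span → s += 29 → s = 29.0000
seg 2 [36.8°–70.4°] simple-harmonic, h=-18: full span → s += -18 → s = 11.0000
seg 3 [70.4°–205.2°] uniform, h=28: full span → s += 28 → s = 39.0000
seg 4 [205.2°–249.3°] simple-harmonic, h=-6: full span → s += -6 → s = 33.0000
seg 5 [249.3°–296.8°] simple-harmonic, h=-24: θ=269.9° here. β=20.6, B=47.5. -24/2·(1 − cos(π·0.4337)) = -9.5180 → s = 23.4820
radial distance = base radius + s = 39 + 23.4820 = 62.4820

62.4820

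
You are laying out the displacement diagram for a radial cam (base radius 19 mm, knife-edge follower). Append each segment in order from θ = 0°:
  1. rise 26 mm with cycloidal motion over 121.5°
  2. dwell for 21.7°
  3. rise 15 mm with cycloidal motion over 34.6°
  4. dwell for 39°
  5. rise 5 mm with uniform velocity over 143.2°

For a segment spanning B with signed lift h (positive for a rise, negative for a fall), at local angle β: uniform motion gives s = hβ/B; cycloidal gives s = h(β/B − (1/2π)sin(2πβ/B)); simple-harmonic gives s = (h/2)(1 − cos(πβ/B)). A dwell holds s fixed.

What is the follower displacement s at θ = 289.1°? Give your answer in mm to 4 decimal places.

seg 1 [0°–121.5°] cycloidal, h=26: full span → s += 26 → s = 26.0000
seg 2 [121.5°–143.2°] dwell: s stays 26.0000
seg 3 [143.2°–177.8°] cycloidal, h=15: full span → s += 15 → s = 41.0000
seg 4 [177.8°–216.8°] dwell: s stays 41.0000
seg 5 [216.8°–360°] uniform, h=5: θ=289.1° here. β=72.3, B=143.2. 5·72.3/143.2 = 2.5244 → s = 43.5244

43.5244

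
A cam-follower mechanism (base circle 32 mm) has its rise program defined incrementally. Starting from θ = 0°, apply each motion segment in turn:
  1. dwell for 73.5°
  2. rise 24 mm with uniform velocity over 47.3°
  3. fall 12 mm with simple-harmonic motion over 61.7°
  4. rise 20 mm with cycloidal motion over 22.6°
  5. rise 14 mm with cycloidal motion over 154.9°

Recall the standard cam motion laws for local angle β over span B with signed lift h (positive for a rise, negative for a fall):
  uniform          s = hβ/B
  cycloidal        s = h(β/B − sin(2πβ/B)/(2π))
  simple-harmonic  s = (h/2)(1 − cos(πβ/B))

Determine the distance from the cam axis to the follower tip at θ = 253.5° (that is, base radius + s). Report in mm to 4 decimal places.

seg 1 [0°–73.5°] dwell: s stays 0.0000
seg 2 [73.5°–120.8°] uniform, h=24: full span → s += 24 → s = 24.0000
seg 3 [120.8°–182.5°] simple-harmonic, h=-12: full span → s += -12 → s = 12.0000
seg 4 [182.5°–205.1°] cycloidal, h=20: full span → s += 20 → s = 32.0000
seg 5 [205.1°–360°] cycloidal, h=14: θ=253.5° here. β=48.4, B=154.9. 14·(0.3125 − sin(2π·0.3125)/(2π)) = 2.3157 → s = 34.3157
radial distance = base radius + s = 32 + 34.3157 = 66.3157

66.3157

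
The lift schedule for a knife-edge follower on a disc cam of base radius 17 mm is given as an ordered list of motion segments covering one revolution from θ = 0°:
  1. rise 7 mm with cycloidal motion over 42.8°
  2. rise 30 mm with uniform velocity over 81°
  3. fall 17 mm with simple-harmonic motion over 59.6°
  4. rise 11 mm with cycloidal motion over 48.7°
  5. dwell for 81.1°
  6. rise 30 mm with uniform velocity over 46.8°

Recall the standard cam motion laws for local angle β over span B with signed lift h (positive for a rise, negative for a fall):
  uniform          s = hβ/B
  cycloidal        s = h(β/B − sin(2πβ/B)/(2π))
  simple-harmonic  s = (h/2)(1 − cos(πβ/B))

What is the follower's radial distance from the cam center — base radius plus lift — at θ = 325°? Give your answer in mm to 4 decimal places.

seg 1 [0°–42.8°] cycloidal, h=7: full span → s += 7 → s = 7.0000
seg 2 [42.8°–123.8°] uniform, h=30: full span → s += 30 → s = 37.0000
seg 3 [123.8°–183.4°] simple-harmonic, h=-17: full span → s += -17 → s = 20.0000
seg 4 [183.4°–232.1°] cycloidal, h=11: full span → s += 11 → s = 31.0000
seg 5 [232.1°–313.2°] dwell: s stays 31.0000
seg 6 [313.2°–360°] uniform, h=30: θ=325° here. β=11.8, B=46.8. 30·11.8/46.8 = 7.5641 → s = 38.5641
radial distance = base radius + s = 17 + 38.5641 = 55.5641

55.5641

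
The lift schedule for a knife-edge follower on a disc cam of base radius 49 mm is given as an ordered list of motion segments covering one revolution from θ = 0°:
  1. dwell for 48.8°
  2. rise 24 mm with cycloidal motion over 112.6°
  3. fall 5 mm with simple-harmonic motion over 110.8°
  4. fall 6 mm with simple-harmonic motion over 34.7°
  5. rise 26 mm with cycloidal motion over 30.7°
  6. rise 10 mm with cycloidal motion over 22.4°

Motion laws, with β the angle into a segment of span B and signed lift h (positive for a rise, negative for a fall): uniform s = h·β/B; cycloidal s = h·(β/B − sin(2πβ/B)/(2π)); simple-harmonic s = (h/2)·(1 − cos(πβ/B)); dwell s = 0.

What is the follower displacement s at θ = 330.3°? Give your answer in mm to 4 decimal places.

seg 1 [0°–48.8°] dwell: s stays 0.0000
seg 2 [48.8°–161.4°] cycloidal, h=24: full span → s += 24 → s = 24.0000
seg 3 [161.4°–272.2°] simple-harmonic, h=-5: full span → s += -5 → s = 19.0000
seg 4 [272.2°–306.9°] simple-harmonic, h=-6: full span → s += -6 → s = 13.0000
seg 5 [306.9°–337.6°] cycloidal, h=26: θ=330.3° here. β=23.4, B=30.7. 26·(0.7622 − sin(2π·0.7622)/(2π)) = 23.9434 → s = 36.9434

36.9434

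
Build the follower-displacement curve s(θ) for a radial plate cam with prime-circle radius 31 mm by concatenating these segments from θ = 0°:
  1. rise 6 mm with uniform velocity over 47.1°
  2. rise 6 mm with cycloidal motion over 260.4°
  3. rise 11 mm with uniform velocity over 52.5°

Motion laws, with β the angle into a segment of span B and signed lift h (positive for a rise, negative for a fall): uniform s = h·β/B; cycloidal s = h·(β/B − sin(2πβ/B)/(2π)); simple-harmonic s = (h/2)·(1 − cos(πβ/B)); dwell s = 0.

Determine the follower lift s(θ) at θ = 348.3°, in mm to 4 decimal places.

seg 1 [0°–47.1°] uniform, h=6: full span → s += 6 → s = 6.0000
seg 2 [47.1°–307.5°] cycloidal, h=6: full span → s += 6 → s = 12.0000
seg 3 [307.5°–360°] uniform, h=11: θ=348.3° here. β=40.8, B=52.5. 11·40.8/52.5 = 8.5486 → s = 20.5486

20.5486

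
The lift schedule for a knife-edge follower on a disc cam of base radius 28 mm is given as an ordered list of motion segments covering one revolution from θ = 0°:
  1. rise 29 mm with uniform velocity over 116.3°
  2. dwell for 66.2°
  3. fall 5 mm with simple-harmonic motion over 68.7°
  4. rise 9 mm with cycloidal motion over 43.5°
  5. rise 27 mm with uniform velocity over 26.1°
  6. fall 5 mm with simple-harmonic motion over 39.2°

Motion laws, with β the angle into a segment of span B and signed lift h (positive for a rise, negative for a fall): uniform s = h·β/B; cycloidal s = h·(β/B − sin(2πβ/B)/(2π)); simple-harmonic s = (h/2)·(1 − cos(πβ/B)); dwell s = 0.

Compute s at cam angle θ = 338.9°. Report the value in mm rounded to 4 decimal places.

seg 1 [0°–116.3°] uniform, h=29: full span → s += 29 → s = 29.0000
seg 2 [116.3°–182.5°] dwell: s stays 29.0000
seg 3 [182.5°–251.2°] simple-harmonic, h=-5: full span → s += -5 → s = 24.0000
seg 4 [251.2°–294.7°] cycloidal, h=9: full span → s += 9 → s = 33.0000
seg 5 [294.7°–320.8°] uniform, h=27: full span → s += 27 → s = 60.0000
seg 6 [320.8°–360°] simple-harmonic, h=-5: θ=338.9° here. β=18.1, B=39.2. -5/2·(1 − cos(π·0.4617)) = -2.2002 → s = 57.7998

57.7998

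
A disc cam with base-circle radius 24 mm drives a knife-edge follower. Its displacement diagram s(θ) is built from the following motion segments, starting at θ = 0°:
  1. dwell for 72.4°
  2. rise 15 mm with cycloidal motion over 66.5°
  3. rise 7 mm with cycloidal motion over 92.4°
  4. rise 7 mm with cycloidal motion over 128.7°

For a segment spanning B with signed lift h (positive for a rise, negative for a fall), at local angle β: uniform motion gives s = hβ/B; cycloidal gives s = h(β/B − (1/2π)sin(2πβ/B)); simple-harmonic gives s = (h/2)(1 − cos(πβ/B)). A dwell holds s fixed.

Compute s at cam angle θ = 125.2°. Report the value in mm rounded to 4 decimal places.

seg 1 [0°–72.4°] dwell: s stays 0.0000
seg 2 [72.4°–138.9°] cycloidal, h=15: θ=125.2° here. β=52.8, B=66.5. 15·(0.7940 − sin(2π·0.7940)/(2π)) = 14.2065 → s = 14.2065

14.2065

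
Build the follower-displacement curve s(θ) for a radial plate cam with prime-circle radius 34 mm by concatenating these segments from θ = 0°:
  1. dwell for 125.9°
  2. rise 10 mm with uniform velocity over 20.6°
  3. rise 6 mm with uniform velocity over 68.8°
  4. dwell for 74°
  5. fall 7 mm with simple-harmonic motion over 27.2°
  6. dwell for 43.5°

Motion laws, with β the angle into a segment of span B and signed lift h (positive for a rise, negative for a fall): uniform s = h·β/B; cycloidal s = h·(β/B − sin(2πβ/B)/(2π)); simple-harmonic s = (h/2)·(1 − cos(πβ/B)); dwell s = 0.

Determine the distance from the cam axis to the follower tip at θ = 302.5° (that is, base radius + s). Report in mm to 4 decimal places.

seg 1 [0°–125.9°] dwell: s stays 0.0000
seg 2 [125.9°–146.5°] uniform, h=10: full span → s += 10 → s = 10.0000
seg 3 [146.5°–215.3°] uniform, h=6: full span → s += 6 → s = 16.0000
seg 4 [215.3°–289.3°] dwell: s stays 16.0000
seg 5 [289.3°–316.5°] simple-harmonic, h=-7: θ=302.5° here. β=13.2, B=27.2. -7/2·(1 − cos(π·0.4853)) = -3.3384 → s = 12.6616
radial distance = base radius + s = 34 + 12.6616 = 46.6616

46.6616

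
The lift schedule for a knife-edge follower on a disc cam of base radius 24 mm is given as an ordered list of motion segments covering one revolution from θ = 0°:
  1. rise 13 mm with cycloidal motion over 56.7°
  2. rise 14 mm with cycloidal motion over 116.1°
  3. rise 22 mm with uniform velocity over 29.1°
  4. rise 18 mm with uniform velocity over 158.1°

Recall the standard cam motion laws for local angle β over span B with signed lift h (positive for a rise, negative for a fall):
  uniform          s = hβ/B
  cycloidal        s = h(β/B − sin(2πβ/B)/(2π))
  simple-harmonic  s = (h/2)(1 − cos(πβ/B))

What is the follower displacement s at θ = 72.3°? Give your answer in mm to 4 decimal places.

seg 1 [0°–56.7°] cycloidal, h=13: full span → s += 13 → s = 13.0000
seg 2 [56.7°–172.8°] cycloidal, h=14: θ=72.3° here. β=15.6, B=116.1. 14·(0.1344 − sin(2π·0.1344)/(2π)) = 0.2156 → s = 13.2156

13.2156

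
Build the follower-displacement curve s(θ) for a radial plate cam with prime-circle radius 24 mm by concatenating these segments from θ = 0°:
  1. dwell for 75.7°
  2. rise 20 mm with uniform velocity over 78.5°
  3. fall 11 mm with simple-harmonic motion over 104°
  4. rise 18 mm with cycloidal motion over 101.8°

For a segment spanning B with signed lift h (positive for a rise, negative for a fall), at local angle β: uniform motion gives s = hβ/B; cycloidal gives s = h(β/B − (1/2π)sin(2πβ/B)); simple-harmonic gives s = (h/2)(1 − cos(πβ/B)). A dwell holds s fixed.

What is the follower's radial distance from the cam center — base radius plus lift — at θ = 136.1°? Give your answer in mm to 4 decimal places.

seg 1 [0°–75.7°] dwell: s stays 0.0000
seg 2 [75.7°–154.2°] uniform, h=20: θ=136.1° here. β=60.4, B=78.5. 20·60.4/78.5 = 15.3885 → s = 15.3885
radial distance = base radius + s = 24 + 15.3885 = 39.3885

39.3885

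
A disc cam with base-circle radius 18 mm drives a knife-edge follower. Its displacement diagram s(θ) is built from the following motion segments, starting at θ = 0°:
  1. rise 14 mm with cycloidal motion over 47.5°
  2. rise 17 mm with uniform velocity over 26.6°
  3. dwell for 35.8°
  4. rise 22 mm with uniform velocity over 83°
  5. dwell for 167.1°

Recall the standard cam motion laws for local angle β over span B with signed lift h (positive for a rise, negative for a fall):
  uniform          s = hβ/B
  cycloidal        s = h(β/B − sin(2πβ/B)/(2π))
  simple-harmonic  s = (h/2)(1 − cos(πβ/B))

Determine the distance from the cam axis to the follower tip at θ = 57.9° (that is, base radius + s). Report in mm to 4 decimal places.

seg 1 [0°–47.5°] cycloidal, h=14: full span → s += 14 → s = 14.0000
seg 2 [47.5°–74.1°] uniform, h=17: θ=57.9° here. β=10.4, B=26.6. 17·10.4/26.6 = 6.6466 → s = 20.6466
radial distance = base radius + s = 18 + 20.6466 = 38.6466

38.6466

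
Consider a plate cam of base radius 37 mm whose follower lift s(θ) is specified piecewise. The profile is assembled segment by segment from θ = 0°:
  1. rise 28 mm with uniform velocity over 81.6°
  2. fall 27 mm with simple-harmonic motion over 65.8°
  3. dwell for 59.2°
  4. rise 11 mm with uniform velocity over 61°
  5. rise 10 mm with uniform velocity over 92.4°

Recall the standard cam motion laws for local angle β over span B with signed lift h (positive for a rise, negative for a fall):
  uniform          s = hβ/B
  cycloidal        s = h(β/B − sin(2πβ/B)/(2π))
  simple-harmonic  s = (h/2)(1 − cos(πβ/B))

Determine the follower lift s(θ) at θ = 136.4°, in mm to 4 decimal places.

seg 1 [0°–81.6°] uniform, h=28: full span → s += 28 → s = 28.0000
seg 2 [81.6°–147.4°] simple-harmonic, h=-27: θ=136.4° here. β=54.8, B=65.8. -27/2·(1 − cos(π·0.8328)) = -25.1806 → s = 2.8194

2.8194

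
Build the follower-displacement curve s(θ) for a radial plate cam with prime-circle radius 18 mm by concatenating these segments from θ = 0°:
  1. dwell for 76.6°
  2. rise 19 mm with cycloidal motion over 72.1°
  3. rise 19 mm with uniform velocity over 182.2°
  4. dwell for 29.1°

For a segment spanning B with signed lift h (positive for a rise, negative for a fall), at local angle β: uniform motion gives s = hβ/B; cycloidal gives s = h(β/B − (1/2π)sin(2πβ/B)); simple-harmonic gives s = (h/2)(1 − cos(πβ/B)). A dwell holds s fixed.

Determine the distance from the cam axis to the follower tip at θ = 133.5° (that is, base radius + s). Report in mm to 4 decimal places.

seg 1 [0°–76.6°] dwell: s stays 0.0000
seg 2 [76.6°–148.7°] cycloidal, h=19: θ=133.5° here. β=56.9, B=72.1. 19·(0.7892 − sin(2π·0.7892)/(2π)) = 17.9272 → s = 17.9272
radial distance = base radius + s = 18 + 17.9272 = 35.9272

35.9272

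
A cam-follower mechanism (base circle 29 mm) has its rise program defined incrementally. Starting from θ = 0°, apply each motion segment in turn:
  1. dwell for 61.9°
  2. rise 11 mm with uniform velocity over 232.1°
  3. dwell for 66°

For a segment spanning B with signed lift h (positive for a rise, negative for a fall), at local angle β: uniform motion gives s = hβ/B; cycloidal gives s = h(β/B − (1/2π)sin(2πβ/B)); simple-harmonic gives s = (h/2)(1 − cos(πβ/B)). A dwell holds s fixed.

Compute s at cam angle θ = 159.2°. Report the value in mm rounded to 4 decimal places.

seg 1 [0°–61.9°] dwell: s stays 0.0000
seg 2 [61.9°–294°] uniform, h=11: θ=159.2° here. β=97.3, B=232.1. 11·97.3/232.1 = 4.6114 → s = 4.6114

4.6114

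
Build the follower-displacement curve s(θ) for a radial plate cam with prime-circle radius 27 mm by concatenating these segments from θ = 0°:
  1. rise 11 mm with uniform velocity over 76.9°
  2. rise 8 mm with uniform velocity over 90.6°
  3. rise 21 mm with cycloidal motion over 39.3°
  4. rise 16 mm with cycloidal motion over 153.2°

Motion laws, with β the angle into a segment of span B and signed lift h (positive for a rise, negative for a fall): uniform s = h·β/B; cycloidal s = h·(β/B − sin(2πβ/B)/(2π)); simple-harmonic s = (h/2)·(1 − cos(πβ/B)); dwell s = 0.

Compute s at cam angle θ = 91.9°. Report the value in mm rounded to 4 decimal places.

seg 1 [0°–76.9°] uniform, h=11: full span → s += 11 → s = 11.0000
seg 2 [76.9°–167.5°] uniform, h=8: θ=91.9° here. β=15, B=90.6. 8·15/90.6 = 1.3245 → s = 12.3245

12.3245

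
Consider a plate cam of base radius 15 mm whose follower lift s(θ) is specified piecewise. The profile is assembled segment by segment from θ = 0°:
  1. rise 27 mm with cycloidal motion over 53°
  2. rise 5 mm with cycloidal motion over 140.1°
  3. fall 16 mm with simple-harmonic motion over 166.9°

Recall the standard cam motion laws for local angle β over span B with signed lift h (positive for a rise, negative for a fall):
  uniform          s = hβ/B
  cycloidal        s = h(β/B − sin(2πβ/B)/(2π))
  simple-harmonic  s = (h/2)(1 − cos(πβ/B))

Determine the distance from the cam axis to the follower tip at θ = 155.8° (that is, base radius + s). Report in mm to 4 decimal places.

seg 1 [0°–53°] cycloidal, h=27: full span → s += 27 → s = 27.0000
seg 2 [53°–193.1°] cycloidal, h=5: θ=155.8° here. β=102.8, B=140.1. 5·(0.7338 − sin(2π·0.7338)/(2π)) = 4.4604 → s = 31.4604
radial distance = base radius + s = 15 + 31.4604 = 46.4604

46.4604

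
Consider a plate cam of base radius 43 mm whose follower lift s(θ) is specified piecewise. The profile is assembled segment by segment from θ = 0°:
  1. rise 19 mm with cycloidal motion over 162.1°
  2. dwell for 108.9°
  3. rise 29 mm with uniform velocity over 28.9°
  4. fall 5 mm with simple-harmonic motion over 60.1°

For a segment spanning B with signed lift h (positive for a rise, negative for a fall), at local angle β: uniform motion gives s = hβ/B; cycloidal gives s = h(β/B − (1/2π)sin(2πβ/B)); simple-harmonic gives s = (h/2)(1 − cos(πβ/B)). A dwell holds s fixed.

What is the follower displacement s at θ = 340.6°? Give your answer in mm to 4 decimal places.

seg 1 [0°–162.1°] cycloidal, h=19: full span → s += 19 → s = 19.0000
seg 2 [162.1°–271°] dwell: s stays 19.0000
seg 3 [271°–299.9°] uniform, h=29: full span → s += 29 → s = 48.0000
seg 4 [299.9°–360°] simple-harmonic, h=-5: θ=340.6° here. β=40.7, B=60.1. -5/2·(1 − cos(π·0.6772)) = -3.8210 → s = 44.1790

44.1790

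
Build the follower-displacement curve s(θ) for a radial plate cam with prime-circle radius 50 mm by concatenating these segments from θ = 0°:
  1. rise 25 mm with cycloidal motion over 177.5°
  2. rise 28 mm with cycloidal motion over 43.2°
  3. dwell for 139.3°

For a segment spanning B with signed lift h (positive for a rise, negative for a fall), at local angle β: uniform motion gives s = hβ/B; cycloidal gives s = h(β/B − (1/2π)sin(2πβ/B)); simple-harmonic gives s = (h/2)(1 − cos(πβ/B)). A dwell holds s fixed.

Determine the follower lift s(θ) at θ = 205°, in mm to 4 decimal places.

seg 1 [0°–177.5°] cycloidal, h=25: full span → s += 25 → s = 25.0000
seg 2 [177.5°–220.7°] cycloidal, h=28: θ=205° here. β=27.5, B=43.2. 28·(0.6366 − sin(2π·0.6366)/(2π)) = 21.1958 → s = 46.1958

46.1958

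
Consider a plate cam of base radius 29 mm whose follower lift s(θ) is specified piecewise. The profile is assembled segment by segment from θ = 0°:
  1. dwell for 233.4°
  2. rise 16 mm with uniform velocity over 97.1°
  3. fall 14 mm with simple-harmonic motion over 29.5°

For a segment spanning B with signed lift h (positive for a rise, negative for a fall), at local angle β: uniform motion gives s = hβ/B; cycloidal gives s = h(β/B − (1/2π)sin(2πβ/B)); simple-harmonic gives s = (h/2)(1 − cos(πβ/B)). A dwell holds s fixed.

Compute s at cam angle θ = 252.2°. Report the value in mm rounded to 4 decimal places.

seg 1 [0°–233.4°] dwell: s stays 0.0000
seg 2 [233.4°–330.5°] uniform, h=16: θ=252.2° here. β=18.8, B=97.1. 16·18.8/97.1 = 3.0978 → s = 3.0978

3.0978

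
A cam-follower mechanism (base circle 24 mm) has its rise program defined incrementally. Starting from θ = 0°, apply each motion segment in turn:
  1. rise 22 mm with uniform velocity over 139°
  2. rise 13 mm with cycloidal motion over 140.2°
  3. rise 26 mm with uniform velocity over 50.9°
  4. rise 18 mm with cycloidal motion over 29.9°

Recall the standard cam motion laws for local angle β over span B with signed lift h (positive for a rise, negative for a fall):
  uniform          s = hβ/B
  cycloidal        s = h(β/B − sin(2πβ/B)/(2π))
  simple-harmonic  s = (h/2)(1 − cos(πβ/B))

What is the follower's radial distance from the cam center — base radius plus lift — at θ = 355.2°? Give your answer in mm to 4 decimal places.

seg 1 [0°–139°] uniform, h=22: full span → s += 22 → s = 22.0000
seg 2 [139°–279.2°] cycloidal, h=13: full span → s += 13 → s = 35.0000
seg 3 [279.2°–330.1°] uniform, h=26: full span → s += 26 → s = 61.0000
seg 4 [330.1°–360°] cycloidal, h=18: θ=355.2° here. β=25.1, B=29.9. 18·(0.8395 − sin(2π·0.8395)/(2π)) = 17.5343 → s = 78.5343
radial distance = base radius + s = 24 + 78.5343 = 102.5343

102.5343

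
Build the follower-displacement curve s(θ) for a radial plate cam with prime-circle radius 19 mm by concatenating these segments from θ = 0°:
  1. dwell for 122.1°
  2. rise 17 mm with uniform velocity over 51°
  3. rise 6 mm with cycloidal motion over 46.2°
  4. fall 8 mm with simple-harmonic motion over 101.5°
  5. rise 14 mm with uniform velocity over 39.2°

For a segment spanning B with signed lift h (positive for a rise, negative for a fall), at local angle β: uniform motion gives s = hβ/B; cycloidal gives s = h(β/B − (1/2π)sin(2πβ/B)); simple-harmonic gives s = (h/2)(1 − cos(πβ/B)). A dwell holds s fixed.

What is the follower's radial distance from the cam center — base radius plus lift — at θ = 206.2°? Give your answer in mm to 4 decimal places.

seg 1 [0°–122.1°] dwell: s stays 0.0000
seg 2 [122.1°–173.1°] uniform, h=17: full span → s += 17 → s = 17.0000
seg 3 [173.1°–219.3°] cycloidal, h=6: θ=206.2° here. β=33.1, B=46.2. 6·(0.7165 − sin(2π·0.7165)/(2π)) = 5.2325 → s = 22.2325
radial distance = base radius + s = 19 + 22.2325 = 41.2325

41.2325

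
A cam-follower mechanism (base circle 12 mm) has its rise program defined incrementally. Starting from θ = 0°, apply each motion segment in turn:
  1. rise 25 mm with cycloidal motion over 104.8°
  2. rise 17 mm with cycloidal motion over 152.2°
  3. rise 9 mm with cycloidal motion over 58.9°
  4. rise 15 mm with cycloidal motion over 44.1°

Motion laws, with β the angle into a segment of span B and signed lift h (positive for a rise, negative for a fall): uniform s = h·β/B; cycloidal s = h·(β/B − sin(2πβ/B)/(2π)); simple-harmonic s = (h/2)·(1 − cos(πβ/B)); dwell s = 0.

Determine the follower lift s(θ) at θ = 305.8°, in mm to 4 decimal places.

seg 1 [0°–104.8°] cycloidal, h=25: full span → s += 25 → s = 25.0000
seg 2 [104.8°–257°] cycloidal, h=17: full span → s += 17 → s = 42.0000
seg 3 [257°–315.9°] cycloidal, h=9: θ=305.8° here. β=48.8, B=58.9. 9·(0.8285 − sin(2π·0.8285)/(2π)) = 8.7183 → s = 50.7183

50.7183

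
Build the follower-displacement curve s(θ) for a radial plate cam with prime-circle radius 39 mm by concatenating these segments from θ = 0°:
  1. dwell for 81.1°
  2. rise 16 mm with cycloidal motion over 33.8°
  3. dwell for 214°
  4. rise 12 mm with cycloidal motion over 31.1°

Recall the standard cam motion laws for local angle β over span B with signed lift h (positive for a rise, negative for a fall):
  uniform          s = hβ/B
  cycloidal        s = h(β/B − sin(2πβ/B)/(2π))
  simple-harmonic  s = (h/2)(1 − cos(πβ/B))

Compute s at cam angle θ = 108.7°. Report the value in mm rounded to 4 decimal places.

seg 1 [0°–81.1°] dwell: s stays 0.0000
seg 2 [81.1°–114.9°] cycloidal, h=16: θ=108.7° here. β=27.6, B=33.8. 16·(0.8166 − sin(2π·0.8166)/(2π)) = 15.3921 → s = 15.3921

15.3921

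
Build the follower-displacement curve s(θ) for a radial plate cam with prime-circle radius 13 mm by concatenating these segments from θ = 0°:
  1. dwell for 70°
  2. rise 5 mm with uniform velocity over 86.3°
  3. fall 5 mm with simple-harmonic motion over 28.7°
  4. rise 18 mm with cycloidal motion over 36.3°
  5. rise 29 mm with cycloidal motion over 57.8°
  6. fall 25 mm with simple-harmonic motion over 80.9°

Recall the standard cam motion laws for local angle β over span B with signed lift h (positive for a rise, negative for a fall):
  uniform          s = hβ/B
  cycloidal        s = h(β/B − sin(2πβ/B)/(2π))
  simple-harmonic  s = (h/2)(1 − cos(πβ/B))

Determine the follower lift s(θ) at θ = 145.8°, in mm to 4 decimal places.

seg 1 [0°–70°] dwell: s stays 0.0000
seg 2 [70°–156.3°] uniform, h=5: θ=145.8° here. β=75.8, B=86.3. 5·75.8/86.3 = 4.3917 → s = 4.3917

4.3917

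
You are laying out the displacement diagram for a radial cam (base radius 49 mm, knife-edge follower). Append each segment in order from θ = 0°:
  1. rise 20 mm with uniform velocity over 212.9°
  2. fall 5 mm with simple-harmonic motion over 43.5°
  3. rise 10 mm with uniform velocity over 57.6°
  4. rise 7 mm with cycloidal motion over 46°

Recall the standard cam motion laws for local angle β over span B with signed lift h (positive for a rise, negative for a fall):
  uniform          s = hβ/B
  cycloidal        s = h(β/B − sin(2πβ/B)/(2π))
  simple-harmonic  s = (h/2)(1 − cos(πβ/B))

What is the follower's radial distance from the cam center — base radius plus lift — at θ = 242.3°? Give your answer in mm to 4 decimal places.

seg 1 [0°–212.9°] uniform, h=20: full span → s += 20 → s = 20.0000
seg 2 [212.9°–256.4°] simple-harmonic, h=-5: θ=242.3° here. β=29.4, B=43.5. -5/2·(1 − cos(π·0.6759)) = -3.8120 → s = 16.1880
radial distance = base radius + s = 49 + 16.1880 = 65.1880

65.1880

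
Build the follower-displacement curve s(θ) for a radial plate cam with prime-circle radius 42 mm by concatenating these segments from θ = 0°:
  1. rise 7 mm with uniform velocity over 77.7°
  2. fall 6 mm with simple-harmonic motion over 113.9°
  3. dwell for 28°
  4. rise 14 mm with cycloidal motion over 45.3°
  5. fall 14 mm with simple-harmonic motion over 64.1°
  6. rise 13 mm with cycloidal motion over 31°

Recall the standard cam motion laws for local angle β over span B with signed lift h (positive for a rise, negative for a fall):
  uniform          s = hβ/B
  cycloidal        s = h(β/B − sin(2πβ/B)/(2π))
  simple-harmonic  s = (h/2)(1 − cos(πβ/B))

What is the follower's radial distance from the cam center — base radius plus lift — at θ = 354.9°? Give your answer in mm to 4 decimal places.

seg 1 [0°–77.7°] uniform, h=7: full span → s += 7 → s = 7.0000
seg 2 [77.7°–191.6°] simple-harmonic, h=-6: full span → s += -6 → s = 1.0000
seg 3 [191.6°–219.6°] dwell: s stays 1.0000
seg 4 [219.6°–264.9°] cycloidal, h=14: full span → s += 14 → s = 15.0000
seg 5 [264.9°–329°] simple-harmonic, h=-14: full span → s += -14 → s = 1.0000
seg 6 [329°–360°] cycloidal, h=13: θ=354.9° here. β=25.9, B=31. 13·(0.8355 − sin(2π·0.8355)/(2π)) = 12.6390 → s = 13.6390
radial distance = base radius + s = 42 + 13.6390 = 55.6390

55.6390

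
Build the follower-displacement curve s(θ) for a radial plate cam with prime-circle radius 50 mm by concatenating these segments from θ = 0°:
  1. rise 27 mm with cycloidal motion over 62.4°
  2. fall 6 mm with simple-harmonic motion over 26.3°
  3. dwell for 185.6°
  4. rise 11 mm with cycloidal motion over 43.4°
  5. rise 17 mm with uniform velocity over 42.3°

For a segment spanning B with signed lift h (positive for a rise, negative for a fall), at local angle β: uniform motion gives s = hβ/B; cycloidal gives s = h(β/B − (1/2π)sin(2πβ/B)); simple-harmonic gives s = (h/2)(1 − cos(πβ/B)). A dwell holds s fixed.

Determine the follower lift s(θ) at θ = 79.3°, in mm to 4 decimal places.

seg 1 [0°–62.4°] cycloidal, h=27: full span → s += 27 → s = 27.0000
seg 2 [62.4°–88.7°] simple-harmonic, h=-6: θ=79.3° here. β=16.9, B=26.3. -6/2·(1 − cos(π·0.6426)) = -4.2993 → s = 22.7007

22.7007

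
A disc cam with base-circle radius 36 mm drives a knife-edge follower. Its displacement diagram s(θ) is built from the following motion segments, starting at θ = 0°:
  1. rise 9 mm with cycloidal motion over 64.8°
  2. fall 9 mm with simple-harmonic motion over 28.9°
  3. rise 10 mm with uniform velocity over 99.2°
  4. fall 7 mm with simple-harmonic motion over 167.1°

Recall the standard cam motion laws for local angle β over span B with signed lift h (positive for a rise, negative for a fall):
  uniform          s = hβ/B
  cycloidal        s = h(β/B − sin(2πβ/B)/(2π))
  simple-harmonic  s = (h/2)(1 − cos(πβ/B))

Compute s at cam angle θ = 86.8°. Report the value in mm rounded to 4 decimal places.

seg 1 [0°–64.8°] cycloidal, h=9: full span → s += 9 → s = 9.0000
seg 2 [64.8°–93.7°] simple-harmonic, h=-9: θ=86.8° here. β=22, B=28.9. -9/2·(1 − cos(π·0.7612)) = -7.7924 → s = 1.2076

1.2076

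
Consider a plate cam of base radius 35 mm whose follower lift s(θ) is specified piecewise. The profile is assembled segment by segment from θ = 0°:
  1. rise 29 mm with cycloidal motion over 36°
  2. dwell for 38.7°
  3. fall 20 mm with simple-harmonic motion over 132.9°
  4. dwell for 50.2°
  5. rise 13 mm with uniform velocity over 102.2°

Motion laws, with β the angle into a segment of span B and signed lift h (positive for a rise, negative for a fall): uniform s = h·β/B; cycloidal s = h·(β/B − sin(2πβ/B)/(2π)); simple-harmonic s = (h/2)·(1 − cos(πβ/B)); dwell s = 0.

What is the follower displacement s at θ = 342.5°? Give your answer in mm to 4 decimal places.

seg 1 [0°–36°] cycloidal, h=29: full span → s += 29 → s = 29.0000
seg 2 [36°–74.7°] dwell: s stays 29.0000
seg 3 [74.7°–207.6°] simple-harmonic, h=-20: full span → s += -20 → s = 9.0000
seg 4 [207.6°–257.8°] dwell: s stays 9.0000
seg 5 [257.8°–360°] uniform, h=13: θ=342.5° here. β=84.7, B=102.2. 13·84.7/102.2 = 10.7740 → s = 19.7740

19.7740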